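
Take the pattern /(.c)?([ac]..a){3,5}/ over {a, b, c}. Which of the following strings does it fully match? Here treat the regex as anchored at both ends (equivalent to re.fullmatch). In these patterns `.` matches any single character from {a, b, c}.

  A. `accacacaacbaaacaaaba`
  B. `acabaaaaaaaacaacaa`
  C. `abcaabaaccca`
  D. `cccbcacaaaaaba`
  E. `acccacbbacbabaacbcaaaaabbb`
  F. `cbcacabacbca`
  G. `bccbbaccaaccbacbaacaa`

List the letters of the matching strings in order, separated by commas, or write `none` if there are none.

A, B, C, D, F

A → match
B → match
C → match
D → match
E → no match — must end with `a`
F → match
G → no match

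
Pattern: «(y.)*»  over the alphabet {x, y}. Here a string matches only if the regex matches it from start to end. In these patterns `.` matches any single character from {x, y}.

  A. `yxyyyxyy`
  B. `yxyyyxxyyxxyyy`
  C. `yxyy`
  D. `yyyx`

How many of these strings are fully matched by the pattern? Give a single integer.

3

A → match
B → no match
C → match
D → match
Total matched: 3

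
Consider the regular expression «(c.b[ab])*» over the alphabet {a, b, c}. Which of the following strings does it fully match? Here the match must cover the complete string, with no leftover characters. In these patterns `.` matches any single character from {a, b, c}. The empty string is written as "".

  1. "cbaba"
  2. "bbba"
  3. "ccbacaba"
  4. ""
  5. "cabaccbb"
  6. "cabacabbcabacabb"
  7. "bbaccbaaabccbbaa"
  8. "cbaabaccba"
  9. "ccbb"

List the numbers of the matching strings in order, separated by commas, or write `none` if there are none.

3, 4, 5, 6, 9

1 → no match
2 → no match
3 → match
4 → match
5 → match
6 → match
7 → no match
8 → no match
9 → match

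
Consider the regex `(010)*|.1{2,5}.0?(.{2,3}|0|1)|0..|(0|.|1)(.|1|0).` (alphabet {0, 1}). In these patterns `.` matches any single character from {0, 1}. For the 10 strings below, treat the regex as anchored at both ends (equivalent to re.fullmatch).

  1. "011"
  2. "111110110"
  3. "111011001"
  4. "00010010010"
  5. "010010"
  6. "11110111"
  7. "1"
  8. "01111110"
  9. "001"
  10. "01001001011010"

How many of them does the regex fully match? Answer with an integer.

6

1 → match
2 → match
3 → no match
4 → no match
5 → match
6 → match
7 → no match
8 → match
9 → match
10 → no match
Total matched: 6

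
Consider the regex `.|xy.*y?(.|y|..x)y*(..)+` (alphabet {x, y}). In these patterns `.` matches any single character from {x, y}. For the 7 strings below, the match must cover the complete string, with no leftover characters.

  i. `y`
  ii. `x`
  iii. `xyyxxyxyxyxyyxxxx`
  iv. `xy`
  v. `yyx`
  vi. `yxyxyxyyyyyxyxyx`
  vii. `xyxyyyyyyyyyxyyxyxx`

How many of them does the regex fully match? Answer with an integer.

4

i → match
ii → match
iii → match
iv → no match
v → no match
vi → no match
vii → match
Total matched: 4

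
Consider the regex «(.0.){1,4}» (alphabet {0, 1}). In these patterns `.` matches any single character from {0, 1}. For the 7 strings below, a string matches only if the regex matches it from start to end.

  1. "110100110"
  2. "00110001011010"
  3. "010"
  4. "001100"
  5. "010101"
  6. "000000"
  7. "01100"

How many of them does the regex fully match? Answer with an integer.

2

1. "110100110" → no match
2 → no match
3. "010" → no match
4. "001100" → match
5. "010101" → no match
6. "000000" → match
7. "01100" → no match
Total matched: 2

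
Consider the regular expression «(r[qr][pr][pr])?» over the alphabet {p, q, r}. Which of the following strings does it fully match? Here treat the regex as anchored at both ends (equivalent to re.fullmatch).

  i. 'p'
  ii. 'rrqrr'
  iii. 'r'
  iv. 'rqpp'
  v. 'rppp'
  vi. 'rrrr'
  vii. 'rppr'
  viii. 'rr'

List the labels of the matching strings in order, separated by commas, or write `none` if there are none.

i → no match
ii → no match
iii → no match
iv → match
v → no match
vi → match
vii → no match
viii → no match

iv, vi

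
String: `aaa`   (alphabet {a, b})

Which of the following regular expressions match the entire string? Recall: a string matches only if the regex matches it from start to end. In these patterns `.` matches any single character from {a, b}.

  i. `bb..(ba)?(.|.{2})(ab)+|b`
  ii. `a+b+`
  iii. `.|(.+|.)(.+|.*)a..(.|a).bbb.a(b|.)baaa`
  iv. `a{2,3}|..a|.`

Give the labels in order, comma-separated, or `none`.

i → no match
ii → no match — must end with `b`
iii → no match
iv → match

iv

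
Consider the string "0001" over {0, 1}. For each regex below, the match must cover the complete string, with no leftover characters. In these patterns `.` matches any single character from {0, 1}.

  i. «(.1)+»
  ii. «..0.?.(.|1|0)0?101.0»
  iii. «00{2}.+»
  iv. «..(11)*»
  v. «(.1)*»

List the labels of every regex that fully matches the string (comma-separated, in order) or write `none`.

i → no match
ii → no match — must end with "0"
iii → match
iv → no match
v → no match

iii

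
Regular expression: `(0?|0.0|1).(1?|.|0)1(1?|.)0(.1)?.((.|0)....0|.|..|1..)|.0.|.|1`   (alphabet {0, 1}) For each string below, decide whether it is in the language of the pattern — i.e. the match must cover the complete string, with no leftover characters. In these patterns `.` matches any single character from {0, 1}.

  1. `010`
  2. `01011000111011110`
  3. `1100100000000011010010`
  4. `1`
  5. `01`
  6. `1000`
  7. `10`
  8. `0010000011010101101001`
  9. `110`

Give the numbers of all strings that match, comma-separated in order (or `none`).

4

1 → no match
2 → no match
3 → no match
4 → match
5 → no match
6 → no match
7 → no match
8 → no match
9 → no match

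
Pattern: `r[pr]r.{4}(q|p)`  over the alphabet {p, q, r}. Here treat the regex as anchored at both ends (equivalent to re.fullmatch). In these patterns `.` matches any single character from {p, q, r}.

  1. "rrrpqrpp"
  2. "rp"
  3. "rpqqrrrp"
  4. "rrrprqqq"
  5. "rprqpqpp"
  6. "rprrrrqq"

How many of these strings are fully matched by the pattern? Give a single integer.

1 → match
2 → no match
3 → no match
4 → match
5 → match
6 → match
Total matched: 4

4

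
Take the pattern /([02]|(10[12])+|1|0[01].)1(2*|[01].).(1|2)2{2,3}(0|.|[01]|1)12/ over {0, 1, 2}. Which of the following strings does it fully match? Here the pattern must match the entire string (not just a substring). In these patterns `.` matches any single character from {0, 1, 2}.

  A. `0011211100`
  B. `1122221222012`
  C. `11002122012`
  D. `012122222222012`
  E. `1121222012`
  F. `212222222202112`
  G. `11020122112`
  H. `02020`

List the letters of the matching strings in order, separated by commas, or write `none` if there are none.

A. `0011211100` → no match — must end with `12`
B → match
C. `11002122012` → match
D → match
E. `1121222012` → match
F → no match
G. `11020122112` → match
H. `02020` → no match — must end with `12`

B, C, D, E, G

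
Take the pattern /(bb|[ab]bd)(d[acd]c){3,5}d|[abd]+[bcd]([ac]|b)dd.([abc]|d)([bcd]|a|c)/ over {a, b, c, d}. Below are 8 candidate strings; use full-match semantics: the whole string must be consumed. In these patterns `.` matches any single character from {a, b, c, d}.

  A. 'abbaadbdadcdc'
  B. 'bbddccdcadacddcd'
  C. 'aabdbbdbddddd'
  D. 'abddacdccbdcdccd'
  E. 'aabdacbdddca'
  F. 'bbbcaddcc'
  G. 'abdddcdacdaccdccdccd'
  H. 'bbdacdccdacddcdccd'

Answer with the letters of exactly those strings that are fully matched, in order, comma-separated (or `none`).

A → no match
B → no match
C → match
D → no match
E → match
F → no match
G → no match
H → match

C, E, H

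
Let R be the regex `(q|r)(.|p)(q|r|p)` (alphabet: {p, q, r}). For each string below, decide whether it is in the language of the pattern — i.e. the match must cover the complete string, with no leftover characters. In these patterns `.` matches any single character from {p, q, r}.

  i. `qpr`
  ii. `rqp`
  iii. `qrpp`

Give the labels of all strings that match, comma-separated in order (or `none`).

i → match
ii → match
iii → no match

i, ii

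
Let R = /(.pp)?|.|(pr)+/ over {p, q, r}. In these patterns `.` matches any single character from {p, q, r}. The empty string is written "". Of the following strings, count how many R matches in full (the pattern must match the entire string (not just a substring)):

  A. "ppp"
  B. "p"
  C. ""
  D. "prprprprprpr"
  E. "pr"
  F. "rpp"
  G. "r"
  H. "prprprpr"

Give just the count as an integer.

A → match
B → match
C → match
D → match
E → match
F → match
G → match
H → match
Total matched: 8

8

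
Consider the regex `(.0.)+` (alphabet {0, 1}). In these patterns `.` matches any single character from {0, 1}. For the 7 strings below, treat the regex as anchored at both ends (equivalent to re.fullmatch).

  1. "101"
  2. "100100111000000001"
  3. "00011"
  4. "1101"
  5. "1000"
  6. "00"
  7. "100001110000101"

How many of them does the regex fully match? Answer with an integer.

1

1 → match
2 → no match
3 → no match
4 → no match
5 → no match
6 → no match
7 → no match
Total matched: 1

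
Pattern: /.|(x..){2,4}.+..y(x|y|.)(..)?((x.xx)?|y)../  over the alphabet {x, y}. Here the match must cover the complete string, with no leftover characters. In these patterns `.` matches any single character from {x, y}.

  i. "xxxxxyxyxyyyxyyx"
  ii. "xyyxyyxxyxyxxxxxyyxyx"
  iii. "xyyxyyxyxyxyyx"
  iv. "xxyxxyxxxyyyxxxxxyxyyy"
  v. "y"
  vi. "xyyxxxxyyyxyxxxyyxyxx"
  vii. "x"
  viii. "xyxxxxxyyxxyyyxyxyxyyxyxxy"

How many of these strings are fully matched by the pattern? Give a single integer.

i → match
ii → match
iii → match
iv → match
v → match
vi → match
vii → match
viii → match
Total matched: 8

8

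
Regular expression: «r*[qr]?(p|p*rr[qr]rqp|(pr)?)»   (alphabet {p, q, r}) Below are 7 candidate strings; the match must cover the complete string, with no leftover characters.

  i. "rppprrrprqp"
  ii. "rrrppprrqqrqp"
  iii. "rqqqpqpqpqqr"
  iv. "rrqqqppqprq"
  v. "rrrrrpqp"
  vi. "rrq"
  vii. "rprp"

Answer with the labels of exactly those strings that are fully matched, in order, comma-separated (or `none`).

vi

i → no match
ii → no match
iii → no match
iv → no match
v → no match
vi → match
vii → no match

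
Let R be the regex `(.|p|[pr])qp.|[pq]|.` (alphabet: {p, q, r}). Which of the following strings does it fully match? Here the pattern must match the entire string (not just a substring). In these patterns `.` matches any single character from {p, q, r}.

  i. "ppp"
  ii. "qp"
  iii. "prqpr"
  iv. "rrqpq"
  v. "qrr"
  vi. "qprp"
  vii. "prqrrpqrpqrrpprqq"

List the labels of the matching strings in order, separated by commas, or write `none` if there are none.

none

i → no match
ii → no match
iii → no match
iv → no match
v → no match
vi → no match
vii → no match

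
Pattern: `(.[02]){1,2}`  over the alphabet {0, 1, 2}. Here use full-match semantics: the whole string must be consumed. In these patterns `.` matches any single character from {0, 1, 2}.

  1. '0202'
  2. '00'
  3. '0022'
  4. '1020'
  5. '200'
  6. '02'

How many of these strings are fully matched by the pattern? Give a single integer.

5

1 → match
2 → match
3 → match
4 → match
5 → no match
6 → match
Total matched: 5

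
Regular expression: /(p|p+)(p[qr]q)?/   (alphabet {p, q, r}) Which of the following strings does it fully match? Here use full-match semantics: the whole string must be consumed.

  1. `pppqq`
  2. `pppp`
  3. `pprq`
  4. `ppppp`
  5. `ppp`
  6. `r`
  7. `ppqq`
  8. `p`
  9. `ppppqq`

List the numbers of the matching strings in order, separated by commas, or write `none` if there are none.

1 → match
2 → match
3 → match
4 → match
5 → match
6 → no match — must start with `p`
7 → match
8 → match
9 → match

1, 2, 3, 4, 5, 7, 8, 9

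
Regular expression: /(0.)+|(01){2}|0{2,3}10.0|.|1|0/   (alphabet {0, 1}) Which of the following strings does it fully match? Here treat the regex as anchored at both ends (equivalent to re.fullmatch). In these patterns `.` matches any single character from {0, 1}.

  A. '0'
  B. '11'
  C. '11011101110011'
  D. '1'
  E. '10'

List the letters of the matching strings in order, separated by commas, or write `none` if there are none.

A → match
B → no match
C → no match
D → match
E → no match

A, D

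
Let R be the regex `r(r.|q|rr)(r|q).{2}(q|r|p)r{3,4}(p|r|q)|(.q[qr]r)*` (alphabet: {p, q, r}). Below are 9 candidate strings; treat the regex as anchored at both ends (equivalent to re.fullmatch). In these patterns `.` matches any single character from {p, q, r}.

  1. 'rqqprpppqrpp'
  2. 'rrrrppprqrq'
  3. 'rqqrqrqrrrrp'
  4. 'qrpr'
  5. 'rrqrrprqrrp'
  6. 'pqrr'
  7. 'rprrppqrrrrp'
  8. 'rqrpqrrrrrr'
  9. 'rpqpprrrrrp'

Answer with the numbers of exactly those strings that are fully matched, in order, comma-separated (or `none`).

6, 8

1 → no match
2 → no match
3 → no match
4 → no match
5 → no match
6 → match
7 → no match
8 → match
9 → no match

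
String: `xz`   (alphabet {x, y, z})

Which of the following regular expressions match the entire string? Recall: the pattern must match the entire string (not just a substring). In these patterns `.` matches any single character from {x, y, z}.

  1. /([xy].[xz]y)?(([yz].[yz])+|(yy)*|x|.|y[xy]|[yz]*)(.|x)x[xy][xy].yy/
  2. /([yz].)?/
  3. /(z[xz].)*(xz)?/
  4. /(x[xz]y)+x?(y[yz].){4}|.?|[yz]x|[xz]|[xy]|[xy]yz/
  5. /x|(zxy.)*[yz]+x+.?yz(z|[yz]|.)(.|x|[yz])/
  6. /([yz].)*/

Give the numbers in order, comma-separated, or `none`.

1 → no match — must end with `yy`
2 → no match
3 → match
4 → no match
5 → no match
6 → no match

3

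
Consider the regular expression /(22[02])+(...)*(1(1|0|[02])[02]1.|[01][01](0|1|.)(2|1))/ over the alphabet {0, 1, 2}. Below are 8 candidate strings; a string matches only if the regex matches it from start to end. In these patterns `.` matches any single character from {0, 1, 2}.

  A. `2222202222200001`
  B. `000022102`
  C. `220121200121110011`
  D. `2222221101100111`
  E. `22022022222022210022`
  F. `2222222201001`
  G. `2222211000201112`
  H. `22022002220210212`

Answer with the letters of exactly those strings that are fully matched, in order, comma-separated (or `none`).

A → match
B. `000022102` → no match — must start with `22`
C → no match
D → match
E → no match
F → match
G → match
H → match

A, D, F, G, H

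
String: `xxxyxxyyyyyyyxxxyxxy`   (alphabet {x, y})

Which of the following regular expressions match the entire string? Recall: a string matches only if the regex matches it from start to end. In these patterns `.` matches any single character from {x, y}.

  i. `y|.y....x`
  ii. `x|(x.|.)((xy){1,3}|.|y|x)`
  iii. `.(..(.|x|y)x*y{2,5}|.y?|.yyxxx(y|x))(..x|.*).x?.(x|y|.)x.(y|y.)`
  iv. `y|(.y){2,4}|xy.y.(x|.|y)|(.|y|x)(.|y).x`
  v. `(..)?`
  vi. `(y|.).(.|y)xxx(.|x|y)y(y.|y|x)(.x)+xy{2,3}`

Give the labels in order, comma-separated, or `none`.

iii

i → no match
ii → no match
iii → match
iv → no match
v → no match
vi → no match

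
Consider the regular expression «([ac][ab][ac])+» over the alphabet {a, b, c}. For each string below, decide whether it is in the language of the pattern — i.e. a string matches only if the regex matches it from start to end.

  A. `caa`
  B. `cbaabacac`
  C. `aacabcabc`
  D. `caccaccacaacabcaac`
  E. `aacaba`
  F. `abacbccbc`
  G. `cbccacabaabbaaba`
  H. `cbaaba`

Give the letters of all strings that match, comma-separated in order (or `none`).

A → match
B → match
C → match
D → match
E → match
F → match
G → no match
H → match

A, B, C, D, E, F, H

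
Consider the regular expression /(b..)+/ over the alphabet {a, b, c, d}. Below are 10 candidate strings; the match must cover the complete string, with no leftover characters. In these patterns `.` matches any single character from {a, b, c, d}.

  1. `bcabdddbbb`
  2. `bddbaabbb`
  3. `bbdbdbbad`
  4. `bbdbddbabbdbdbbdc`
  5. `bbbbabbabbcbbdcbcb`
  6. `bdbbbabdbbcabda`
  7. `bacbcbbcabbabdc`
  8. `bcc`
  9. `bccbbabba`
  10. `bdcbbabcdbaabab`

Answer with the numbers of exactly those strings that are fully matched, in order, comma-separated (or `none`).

2, 3, 5, 6, 7, 8, 9, 10

1 → no match
2 → match
3 → match
4 → no match
5 → match
6 → match
7 → match
8 → match
9 → match
10 → match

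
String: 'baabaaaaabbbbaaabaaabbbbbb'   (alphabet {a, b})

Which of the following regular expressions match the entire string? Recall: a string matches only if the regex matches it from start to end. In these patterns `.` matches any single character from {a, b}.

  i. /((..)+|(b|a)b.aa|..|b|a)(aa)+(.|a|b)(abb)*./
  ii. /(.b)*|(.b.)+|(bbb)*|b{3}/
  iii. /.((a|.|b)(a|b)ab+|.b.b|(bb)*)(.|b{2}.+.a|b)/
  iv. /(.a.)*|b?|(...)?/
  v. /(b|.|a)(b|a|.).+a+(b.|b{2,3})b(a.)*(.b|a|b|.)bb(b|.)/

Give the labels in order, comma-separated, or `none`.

v

i → no match
ii → no match
iii → no match
iv → no match
v → match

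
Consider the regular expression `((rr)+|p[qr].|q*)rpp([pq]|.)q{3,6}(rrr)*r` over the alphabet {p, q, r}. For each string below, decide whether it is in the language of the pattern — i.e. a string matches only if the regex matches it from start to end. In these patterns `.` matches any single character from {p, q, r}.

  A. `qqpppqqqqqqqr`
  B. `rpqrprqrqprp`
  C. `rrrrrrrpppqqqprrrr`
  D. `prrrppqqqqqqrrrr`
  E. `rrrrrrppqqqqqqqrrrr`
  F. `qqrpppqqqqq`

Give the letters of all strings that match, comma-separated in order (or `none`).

A → no match
B → no match — must end with `r`
C → no match
D → match
E → no match
F → no match — must end with `r`

D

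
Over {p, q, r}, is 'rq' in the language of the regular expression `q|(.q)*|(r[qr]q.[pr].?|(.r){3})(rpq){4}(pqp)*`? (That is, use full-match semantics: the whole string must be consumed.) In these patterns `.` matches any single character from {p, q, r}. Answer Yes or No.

Yes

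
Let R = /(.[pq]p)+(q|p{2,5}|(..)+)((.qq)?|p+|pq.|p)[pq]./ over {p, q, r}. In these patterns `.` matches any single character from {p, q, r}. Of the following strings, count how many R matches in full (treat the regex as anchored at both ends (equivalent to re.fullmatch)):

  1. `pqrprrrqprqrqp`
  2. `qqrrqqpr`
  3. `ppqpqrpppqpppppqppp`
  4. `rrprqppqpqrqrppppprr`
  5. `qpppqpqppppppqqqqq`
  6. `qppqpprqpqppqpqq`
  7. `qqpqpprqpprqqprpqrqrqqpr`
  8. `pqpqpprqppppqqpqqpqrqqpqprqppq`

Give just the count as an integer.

1 → no match
2 → no match
3 → no match
4 → no match
5 → match
6 → match
7 → match
8 → match
Total matched: 4

4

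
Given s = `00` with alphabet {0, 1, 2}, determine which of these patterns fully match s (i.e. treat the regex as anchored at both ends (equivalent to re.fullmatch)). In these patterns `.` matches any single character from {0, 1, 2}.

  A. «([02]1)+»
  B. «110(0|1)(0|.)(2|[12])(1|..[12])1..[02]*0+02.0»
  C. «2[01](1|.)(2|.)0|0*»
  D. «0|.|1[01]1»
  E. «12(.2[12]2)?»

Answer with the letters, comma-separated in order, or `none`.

C

A → no match — must end with `1`
B → no match — must start with `110`
C → match
D → no match
E → no match — must start with `12`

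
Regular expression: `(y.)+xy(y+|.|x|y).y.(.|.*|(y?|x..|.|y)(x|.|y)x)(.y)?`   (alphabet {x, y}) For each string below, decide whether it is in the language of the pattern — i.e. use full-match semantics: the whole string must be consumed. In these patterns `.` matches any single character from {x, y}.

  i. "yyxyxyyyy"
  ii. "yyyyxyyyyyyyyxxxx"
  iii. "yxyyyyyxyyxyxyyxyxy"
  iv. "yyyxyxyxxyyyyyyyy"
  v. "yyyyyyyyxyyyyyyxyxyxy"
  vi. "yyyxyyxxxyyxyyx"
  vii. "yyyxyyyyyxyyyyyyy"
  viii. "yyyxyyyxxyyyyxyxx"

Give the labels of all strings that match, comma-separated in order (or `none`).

i. "yyxyxyyyy" → match
ii → match
iii → match
iv → match
v → match
vi → no match
vii → no match
viii → match

i, ii, iii, iv, v, viii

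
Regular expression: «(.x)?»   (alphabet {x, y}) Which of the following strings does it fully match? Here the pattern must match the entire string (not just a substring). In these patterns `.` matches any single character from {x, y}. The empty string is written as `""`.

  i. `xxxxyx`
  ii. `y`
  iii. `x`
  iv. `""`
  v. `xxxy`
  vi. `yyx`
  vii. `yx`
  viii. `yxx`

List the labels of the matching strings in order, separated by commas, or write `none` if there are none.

i. `xxxxyx` → no match
ii. `y` → no match
iii. `x` → no match
iv. `""` → match
v. `xxxy` → no match
vi. `yyx` → no match
vii. `yx` → match
viii. `yxx` → no match

iv, vii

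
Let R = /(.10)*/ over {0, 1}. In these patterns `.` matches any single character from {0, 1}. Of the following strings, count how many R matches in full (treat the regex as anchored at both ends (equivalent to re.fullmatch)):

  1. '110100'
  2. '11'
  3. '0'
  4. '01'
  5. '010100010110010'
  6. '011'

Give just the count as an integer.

1. '110100' → no match
2. '11' → no match
3. '0' → no match
4. '01' → no match
5 → no match
6. '011' → no match
Total matched: 0

0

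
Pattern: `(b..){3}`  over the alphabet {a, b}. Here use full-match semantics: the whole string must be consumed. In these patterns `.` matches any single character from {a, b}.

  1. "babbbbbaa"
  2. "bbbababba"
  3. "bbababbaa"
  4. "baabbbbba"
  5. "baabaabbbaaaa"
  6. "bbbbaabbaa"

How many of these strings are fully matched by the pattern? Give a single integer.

1 → match
2 → no match
3 → match
4 → match
5 → no match
6 → no match
Total matched: 3

3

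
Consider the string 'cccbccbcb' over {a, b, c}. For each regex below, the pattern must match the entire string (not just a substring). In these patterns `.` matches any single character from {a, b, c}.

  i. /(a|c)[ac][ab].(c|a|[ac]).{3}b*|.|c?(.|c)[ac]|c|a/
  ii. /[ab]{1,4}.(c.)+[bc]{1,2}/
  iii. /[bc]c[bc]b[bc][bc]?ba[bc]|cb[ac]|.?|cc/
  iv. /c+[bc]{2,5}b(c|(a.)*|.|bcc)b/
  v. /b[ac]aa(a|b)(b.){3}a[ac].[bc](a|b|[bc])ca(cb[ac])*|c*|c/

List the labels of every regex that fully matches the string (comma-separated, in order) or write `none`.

iv

i → no match
ii → no match
iii → no match
iv → match
v → no match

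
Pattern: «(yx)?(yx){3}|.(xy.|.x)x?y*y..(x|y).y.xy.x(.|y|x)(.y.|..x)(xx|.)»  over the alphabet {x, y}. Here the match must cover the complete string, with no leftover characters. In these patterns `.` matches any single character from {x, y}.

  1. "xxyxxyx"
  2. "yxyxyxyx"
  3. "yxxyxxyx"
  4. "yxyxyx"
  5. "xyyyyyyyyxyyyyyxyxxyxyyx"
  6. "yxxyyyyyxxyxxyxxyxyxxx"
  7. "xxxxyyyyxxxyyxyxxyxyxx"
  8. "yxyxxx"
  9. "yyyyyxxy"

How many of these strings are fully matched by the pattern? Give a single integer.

4

1 → no match
2 → match
3 → no match
4 → match
5 → no match
6 → match
7 → match
8 → no match
9 → no match
Total matched: 4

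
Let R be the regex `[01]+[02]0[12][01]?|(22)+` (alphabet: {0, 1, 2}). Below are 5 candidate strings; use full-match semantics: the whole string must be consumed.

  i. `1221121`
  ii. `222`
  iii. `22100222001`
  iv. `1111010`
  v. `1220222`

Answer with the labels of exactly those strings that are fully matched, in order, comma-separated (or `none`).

i → no match
ii → no match
iii → no match
iv → no match
v → no match

none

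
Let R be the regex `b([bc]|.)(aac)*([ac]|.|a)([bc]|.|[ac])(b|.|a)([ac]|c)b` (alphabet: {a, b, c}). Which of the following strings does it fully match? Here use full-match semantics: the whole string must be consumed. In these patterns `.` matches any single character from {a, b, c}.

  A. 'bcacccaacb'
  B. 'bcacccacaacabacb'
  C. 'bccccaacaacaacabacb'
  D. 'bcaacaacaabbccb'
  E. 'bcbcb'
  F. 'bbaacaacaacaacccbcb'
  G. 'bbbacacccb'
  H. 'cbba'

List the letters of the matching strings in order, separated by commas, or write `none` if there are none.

F

A. 'bcacccaacb' → no match
B → no match
C → no match
D → no match
E. 'bcbcb' → no match
F → match
G. 'bbbacacccb' → no match
H. 'cbba' → no match — must start with 'b'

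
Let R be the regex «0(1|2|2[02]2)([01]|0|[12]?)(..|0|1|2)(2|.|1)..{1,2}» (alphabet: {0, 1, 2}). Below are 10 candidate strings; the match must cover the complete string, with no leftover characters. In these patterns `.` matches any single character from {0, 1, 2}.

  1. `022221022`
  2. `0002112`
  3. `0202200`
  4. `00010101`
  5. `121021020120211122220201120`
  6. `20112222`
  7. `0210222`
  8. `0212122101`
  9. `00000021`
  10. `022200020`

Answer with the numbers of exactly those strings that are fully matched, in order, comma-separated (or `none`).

1, 3, 7, 10

1 → match
2 → no match
3 → match
4 → no match
5 → no match — must start with `0`
6 → no match — must start with `0`
7 → match
8 → no match
9 → no match
10 → match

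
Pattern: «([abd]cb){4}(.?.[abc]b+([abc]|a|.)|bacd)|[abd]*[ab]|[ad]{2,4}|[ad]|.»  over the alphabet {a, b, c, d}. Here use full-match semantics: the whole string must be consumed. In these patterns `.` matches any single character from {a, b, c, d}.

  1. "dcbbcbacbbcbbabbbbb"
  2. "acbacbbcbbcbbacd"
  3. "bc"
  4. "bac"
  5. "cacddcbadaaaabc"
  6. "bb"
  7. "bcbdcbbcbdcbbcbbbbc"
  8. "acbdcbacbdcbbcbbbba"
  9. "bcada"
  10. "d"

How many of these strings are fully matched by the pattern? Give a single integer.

6

1 → match
2 → match
3 → no match
4 → no match
5 → no match
6 → match
7 → match
8 → match
9 → no match
10 → match
Total matched: 6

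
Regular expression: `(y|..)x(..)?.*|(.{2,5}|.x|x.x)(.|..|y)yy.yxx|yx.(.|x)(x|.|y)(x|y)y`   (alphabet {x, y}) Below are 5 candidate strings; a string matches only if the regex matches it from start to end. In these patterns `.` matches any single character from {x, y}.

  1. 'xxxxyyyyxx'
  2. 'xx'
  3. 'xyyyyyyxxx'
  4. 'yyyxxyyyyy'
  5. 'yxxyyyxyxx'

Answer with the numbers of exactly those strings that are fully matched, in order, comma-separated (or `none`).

1, 5

1 → match
2 → no match
3 → no match
4 → no match
5 → match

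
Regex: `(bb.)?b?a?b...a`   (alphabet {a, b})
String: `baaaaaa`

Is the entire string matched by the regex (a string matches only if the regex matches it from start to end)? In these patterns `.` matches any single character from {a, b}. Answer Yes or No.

No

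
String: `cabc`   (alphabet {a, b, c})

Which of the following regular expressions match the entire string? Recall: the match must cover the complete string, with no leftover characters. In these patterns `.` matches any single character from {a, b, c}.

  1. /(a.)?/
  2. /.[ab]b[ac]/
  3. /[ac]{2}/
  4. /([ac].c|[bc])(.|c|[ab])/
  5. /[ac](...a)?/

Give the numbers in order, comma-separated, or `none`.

1 → no match
2 → match
3 → no match
4 → no match
5 → no match

2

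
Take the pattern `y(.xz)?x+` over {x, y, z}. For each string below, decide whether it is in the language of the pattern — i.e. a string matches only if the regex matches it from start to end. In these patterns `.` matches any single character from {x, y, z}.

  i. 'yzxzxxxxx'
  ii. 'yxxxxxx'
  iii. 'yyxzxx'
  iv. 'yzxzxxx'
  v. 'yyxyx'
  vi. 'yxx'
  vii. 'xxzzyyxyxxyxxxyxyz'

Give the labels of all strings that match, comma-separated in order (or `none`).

i, ii, iii, iv, vi

i → match
ii → match
iii → match
iv → match
v → no match
vi → match
vii → no match — must start with 'y'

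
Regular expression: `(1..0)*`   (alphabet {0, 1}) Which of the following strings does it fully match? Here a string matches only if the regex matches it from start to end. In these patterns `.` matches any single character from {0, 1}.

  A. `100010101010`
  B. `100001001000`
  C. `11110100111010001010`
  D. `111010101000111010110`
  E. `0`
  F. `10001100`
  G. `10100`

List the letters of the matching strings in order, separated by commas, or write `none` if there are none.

A → match
B → no match
C → no match
D → no match
E → no match
F → match
G → no match

A, F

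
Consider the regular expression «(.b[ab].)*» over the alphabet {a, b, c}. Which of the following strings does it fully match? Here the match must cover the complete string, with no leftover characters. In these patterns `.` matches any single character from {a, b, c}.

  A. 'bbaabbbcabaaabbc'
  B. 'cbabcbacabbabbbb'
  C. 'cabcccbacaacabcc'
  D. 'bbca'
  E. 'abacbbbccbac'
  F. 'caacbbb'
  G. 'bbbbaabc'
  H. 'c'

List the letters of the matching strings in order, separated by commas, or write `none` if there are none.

A, B, E

A → match
B → match
C → no match
D. 'bbca' → no match
E. 'abacbbbccbac' → match
F. 'caacbbb' → no match
G. 'bbbbaabc' → no match
H. 'c' → no match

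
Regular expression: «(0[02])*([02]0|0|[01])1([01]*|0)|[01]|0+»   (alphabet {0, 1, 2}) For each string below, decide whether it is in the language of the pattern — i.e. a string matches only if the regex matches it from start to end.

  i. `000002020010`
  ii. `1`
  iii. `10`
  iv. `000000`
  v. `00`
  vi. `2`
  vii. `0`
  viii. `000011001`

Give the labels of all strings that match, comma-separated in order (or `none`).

i, ii, iv, v, vii, viii

i → match
ii → match
iii → no match
iv → match
v → match
vi → no match
vii → match
viii → match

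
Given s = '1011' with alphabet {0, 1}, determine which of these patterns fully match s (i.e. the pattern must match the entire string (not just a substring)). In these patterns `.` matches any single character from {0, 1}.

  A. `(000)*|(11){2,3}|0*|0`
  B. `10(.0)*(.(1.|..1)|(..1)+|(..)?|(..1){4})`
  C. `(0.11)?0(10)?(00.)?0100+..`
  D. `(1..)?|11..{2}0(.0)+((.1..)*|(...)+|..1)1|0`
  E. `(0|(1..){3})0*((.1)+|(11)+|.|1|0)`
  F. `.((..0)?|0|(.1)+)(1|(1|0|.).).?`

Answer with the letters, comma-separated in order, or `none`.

A → no match
B → match
C → no match
D → no match
E → no match
F → match

B, F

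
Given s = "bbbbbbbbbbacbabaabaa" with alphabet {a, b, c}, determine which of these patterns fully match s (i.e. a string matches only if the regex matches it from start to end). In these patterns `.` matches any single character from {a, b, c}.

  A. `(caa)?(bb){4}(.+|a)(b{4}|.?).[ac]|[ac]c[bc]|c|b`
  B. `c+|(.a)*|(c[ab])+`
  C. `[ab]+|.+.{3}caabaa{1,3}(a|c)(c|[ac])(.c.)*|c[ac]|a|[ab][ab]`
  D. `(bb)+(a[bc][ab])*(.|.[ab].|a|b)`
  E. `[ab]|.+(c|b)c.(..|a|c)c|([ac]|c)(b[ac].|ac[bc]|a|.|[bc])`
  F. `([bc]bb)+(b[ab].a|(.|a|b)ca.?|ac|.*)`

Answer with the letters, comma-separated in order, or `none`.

A → match
B → no match
C → no match
D → match
E → no match
F → match

A, D, F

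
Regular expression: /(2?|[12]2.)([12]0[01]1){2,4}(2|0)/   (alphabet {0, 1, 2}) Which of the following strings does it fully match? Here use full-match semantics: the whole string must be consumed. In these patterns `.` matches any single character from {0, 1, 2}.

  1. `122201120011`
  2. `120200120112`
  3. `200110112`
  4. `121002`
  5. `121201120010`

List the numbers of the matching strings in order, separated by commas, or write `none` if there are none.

1 → no match
2 → match
3 → match
4 → no match
5 → match

2, 3, 5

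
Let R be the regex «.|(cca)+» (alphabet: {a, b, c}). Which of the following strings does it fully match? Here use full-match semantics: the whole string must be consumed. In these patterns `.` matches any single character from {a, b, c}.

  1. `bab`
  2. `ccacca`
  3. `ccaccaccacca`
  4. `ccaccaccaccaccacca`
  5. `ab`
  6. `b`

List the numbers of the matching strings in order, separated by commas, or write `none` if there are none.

1 → no match
2 → match
3 → match
4 → match
5 → no match
6 → match

2, 3, 4, 6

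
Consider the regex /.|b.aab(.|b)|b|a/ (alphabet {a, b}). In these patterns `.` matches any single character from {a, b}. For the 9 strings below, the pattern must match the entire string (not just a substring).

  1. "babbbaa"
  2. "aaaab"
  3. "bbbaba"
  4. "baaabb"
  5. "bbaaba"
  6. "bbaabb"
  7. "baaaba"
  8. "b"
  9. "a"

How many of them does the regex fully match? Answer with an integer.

6

1 → no match
2 → no match
3 → no match
4 → match
5 → match
6 → match
7 → match
8 → match
9 → match
Total matched: 6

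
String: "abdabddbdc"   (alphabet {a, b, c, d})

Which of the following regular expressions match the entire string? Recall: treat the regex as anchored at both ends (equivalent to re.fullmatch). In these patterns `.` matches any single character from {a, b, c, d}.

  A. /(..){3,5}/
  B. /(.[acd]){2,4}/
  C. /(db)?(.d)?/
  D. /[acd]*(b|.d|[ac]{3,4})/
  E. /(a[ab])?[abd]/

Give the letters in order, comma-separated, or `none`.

A → match
B → no match
C → no match
D → no match
E → no match

A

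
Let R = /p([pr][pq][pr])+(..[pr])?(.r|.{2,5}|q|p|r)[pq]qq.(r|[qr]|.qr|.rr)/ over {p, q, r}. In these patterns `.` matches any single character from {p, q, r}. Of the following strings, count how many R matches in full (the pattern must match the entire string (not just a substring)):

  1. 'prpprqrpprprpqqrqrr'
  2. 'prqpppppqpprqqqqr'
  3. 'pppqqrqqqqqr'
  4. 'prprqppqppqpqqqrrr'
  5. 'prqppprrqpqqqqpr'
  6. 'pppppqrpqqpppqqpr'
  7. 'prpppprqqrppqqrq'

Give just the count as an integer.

1 → match
2 → match
3 → no match
4 → match
5 → match
6 → match
7 → match
Total matched: 6

6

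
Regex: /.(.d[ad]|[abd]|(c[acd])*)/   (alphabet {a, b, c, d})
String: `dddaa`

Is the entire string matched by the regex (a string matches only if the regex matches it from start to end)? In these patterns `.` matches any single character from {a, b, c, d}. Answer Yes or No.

No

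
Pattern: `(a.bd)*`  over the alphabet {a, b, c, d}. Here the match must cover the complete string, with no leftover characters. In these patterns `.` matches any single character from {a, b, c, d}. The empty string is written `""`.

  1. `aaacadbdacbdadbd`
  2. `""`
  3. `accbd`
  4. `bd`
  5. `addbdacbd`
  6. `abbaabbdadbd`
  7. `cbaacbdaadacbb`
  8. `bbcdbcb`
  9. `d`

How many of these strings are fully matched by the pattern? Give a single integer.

1

1 → no match
2 → match
3 → no match
4 → no match
5 → no match
6 → no match
7 → no match
8 → no match
9 → no match
Total matched: 1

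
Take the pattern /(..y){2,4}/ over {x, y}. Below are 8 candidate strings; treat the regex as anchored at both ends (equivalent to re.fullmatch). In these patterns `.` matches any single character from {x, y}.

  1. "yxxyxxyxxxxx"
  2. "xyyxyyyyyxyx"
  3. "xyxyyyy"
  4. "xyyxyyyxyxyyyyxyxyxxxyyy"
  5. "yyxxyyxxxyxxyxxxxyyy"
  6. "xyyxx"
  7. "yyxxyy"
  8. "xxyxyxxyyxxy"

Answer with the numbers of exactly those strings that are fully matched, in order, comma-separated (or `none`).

1 → no match — must end with "y"
2 → no match — must end with "y"
3 → no match
4 → no match
5 → no match
6 → no match — must end with "y"
7 → no match
8 → no match

none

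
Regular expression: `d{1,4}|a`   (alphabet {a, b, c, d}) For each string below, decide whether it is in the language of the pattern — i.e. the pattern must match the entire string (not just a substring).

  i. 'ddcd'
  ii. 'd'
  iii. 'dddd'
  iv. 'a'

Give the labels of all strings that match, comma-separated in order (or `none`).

i → no match
ii → match
iii → match
iv → match

ii, iii, iv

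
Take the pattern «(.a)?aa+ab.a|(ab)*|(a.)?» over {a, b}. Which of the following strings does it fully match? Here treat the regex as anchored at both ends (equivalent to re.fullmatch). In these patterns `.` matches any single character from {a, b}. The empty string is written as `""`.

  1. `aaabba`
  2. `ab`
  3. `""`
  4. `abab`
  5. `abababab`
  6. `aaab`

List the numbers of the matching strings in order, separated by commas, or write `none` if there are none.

1 → match
2 → match
3 → match
4 → match
5 → match
6 → no match

1, 2, 3, 4, 5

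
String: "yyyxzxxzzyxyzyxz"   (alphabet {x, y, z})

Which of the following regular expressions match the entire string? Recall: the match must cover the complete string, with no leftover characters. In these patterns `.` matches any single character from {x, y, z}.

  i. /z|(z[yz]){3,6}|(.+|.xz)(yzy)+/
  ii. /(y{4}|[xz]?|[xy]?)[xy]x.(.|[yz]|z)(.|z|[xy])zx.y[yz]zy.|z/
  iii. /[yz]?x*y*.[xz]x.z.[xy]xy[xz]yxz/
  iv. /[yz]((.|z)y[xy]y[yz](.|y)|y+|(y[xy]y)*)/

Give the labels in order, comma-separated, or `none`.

i → no match
ii → no match
iii → match
iv → no match

iii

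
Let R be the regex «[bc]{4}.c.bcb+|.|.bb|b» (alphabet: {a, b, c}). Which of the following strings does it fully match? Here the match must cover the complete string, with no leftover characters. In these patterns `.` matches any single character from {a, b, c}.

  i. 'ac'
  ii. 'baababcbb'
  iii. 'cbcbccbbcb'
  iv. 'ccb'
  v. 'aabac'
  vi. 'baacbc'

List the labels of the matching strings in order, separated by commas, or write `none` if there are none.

i → no match
ii → no match
iii → match
iv → no match
v → no match
vi → no match

iii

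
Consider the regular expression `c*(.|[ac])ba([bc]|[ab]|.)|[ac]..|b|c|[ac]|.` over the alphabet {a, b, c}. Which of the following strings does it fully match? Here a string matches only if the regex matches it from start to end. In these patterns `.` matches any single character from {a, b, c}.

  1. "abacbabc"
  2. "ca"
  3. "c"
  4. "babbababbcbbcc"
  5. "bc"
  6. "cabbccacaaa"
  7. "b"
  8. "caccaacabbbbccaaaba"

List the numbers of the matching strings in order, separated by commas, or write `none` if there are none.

1 → no match
2 → no match
3 → match
4 → no match
5 → no match
6 → no match
7 → match
8 → no match

3, 7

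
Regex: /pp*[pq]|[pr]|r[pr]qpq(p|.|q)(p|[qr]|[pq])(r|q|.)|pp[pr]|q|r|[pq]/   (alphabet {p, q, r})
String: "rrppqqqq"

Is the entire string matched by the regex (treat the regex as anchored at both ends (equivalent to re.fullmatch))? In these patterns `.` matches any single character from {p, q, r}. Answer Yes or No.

No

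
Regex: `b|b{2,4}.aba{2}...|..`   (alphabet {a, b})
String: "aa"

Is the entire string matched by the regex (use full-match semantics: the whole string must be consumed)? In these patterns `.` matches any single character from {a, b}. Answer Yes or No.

Yes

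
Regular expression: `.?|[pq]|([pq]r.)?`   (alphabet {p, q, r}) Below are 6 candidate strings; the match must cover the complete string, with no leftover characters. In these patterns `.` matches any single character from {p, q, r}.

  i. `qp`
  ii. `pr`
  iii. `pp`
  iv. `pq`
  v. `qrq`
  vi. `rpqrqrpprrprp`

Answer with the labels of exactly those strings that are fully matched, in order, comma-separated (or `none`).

v

i → no match
ii → no match
iii → no match
iv → no match
v → match
vi → no match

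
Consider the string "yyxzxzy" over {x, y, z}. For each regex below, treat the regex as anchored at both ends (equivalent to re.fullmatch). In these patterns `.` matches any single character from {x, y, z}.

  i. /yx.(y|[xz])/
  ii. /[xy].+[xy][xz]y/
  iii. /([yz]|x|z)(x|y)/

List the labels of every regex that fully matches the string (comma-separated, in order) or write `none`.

i → no match — must start with "yx"
ii → match
iii → no match

ii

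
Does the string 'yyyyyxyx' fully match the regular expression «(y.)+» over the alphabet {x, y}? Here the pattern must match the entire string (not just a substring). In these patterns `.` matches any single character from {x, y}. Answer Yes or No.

Yes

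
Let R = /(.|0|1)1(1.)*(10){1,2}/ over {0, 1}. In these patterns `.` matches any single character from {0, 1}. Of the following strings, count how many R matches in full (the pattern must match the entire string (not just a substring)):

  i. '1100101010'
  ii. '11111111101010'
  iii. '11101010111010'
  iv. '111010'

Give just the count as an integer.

i. '1100101010' → no match
ii → match
iii → match
iv. '111010' → match
Total matched: 3

3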